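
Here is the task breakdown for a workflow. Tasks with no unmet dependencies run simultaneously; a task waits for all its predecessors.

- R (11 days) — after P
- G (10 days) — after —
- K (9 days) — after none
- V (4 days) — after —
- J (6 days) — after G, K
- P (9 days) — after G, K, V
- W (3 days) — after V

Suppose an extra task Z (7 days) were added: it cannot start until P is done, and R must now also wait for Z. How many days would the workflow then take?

Originally the workflow takes 30 days.
With Z inserted, R now waits for max(P, Z).
New critical path: G→P→Z→R = 10+9+7+11 = 37 ⇒ 37 days.

37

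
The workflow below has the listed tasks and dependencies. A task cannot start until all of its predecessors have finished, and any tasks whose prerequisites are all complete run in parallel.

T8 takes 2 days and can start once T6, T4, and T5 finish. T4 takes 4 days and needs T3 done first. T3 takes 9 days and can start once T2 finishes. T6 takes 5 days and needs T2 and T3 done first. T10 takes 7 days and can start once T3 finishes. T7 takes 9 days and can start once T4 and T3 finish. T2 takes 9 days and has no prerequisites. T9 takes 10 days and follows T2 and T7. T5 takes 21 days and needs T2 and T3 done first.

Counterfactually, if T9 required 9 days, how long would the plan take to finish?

As given, the longest chain is T2→T3→T4→T7→T9 = 9+9+4+9+10 = 41, so the finish is 41 days.
Since T9 is critical, the -1 change carries straight to that chain (now 40 days).
New critical path: T2→T3→T5→T8 = 9+9+21+2 = 41 ⇒ 41 days.

41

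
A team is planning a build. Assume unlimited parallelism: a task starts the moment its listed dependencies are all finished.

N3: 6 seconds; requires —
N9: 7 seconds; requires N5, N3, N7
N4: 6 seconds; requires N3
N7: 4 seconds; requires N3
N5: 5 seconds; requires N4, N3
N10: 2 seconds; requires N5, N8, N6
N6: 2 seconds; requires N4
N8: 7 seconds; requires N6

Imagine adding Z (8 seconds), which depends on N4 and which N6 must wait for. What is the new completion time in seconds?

31

Originally the job takes 24 seconds.
With Z inserted, N6 now waits for max(N4, Z).
New critical path: N3→N4→Z→N6→N8→N10 = 6+6+8+2+7+2 = 31 ⇒ 31 seconds.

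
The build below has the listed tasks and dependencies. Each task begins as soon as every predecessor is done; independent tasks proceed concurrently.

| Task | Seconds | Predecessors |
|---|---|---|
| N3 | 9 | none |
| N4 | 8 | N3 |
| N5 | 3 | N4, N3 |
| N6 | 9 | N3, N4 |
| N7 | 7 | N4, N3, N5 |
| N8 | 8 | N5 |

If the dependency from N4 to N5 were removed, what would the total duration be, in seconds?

Before: longest chain N3→N4→N5→N8 = 9+8+3+8 = 28, finish 28.
Without N4→N5, N5's earliest start moves from 17 to 9.
After: N3→N4→N6 = 9+8+9 = 26 → 26 seconds.

26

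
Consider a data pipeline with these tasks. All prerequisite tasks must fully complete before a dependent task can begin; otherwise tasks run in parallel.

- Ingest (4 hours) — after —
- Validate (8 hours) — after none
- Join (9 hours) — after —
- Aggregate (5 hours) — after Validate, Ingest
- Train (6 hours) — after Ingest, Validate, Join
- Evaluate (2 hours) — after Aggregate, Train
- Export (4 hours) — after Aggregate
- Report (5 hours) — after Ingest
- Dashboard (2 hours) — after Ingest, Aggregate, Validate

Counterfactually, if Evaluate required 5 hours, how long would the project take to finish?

Critical path before the change: Join→Train→Evaluate = 9+6+2 = 17 giving 17 hours.
Since Evaluate is critical, the +3 change carries straight to that chain (now 20 hours).
The critical path is still Join→Train→Evaluate; finish is now 20 hours.

20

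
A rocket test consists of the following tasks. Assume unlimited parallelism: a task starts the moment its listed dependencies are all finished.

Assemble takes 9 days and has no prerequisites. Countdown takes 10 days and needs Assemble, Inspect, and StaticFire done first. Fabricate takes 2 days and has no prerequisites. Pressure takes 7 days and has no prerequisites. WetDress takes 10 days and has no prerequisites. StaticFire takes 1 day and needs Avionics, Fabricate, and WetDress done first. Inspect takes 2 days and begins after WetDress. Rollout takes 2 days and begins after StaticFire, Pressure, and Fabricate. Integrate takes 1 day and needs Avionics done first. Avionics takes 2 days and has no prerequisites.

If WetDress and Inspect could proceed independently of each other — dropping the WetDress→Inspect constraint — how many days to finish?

21

With the dependency in place, WetDress→Inspect→Countdown = 10+2+10 = 22 sets the finish at 22 days.
Without WetDress→Inspect, Inspect's earliest start moves from 10 to 0.
The longest chain is now WetDress→StaticFire→Countdown = 10+1+10 = 21, so the project takes 21 days.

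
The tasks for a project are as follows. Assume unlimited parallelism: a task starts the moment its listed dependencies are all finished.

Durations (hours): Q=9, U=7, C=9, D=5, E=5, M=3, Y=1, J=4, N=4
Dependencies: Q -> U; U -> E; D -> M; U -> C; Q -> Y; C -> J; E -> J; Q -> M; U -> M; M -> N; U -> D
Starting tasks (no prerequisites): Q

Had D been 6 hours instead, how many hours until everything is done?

29

As given, the longest chain is Q→U→C→J = 9+7+9+4 = 29, so the finish is 29 hours.
D has 1 hour of float (longest path through it is 28).
The critical path is still Q→U→C→J; finish is now 29 hours.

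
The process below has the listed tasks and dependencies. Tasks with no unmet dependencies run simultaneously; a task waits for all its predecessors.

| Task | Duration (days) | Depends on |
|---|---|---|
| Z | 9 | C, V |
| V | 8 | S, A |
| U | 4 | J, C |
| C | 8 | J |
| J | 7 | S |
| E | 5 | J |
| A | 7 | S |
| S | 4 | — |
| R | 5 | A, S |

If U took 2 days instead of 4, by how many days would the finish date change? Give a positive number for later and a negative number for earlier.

The binding path is S→J→C→Z = 4+7+8+9 = 28; finish at 28 days.
U is off the critical path — its longest chain is 23 days, giving 5 of slack.
No other chain overtakes it, so the finish is 28 days.
Change in finish: 28 − 28 = +0 days.

0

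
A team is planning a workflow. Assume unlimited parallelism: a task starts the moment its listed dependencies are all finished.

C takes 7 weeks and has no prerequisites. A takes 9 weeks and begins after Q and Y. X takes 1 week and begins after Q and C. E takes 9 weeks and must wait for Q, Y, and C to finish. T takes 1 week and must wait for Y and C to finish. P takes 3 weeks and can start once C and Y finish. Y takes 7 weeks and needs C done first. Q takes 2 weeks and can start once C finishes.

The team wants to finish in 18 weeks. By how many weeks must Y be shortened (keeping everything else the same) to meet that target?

Current finish: 23 weeks; target: 18.
Y is on every critical path, so each week cut from Y cuts the finish by one (this holds down to a finish of 18).
Need 23 − 18 = 5 weeks off Y → Y becomes 2 weeks, finish becomes 18.

5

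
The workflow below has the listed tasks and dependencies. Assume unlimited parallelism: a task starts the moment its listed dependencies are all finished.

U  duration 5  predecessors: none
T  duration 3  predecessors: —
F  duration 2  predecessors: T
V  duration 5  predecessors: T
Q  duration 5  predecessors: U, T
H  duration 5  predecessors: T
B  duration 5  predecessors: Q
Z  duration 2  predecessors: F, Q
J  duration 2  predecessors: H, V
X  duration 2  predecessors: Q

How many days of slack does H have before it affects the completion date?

U→Q→B = 5+5+5 = 15 sets the makespan at 15 days.
H finishes as early as 8 and must finish by 13.
So H can slip 13 − 8 = 5 days.

5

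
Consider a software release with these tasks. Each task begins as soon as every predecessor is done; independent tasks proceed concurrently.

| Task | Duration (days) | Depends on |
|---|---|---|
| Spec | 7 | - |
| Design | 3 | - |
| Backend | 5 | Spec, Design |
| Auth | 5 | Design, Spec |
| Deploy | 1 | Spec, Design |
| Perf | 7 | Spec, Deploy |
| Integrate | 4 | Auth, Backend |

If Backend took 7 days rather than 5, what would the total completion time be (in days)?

As given, the longest chain is Spec→Backend→Integrate = 7+5+4 = 16, so the finish is 16 days.
Backend is on the critical path; changing it to 7 makes that path 18 days.
That remains the longest chain; total 18 days.

18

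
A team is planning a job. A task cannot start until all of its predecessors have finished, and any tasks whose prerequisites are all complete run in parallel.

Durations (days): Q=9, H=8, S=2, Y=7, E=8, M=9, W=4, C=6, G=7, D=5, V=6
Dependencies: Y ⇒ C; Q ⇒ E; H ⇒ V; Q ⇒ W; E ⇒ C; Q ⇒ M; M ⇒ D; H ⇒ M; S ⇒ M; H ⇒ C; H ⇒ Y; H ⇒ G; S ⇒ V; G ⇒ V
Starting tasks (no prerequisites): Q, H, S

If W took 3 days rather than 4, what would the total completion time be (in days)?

As given, the longest chain is Q→E→C = 9+8+6 = 23, so the finish is 23 days.
W has 10 days of float (longest path through it is 13).
The critical path is still Q→E→C; finish is now 23 days.

23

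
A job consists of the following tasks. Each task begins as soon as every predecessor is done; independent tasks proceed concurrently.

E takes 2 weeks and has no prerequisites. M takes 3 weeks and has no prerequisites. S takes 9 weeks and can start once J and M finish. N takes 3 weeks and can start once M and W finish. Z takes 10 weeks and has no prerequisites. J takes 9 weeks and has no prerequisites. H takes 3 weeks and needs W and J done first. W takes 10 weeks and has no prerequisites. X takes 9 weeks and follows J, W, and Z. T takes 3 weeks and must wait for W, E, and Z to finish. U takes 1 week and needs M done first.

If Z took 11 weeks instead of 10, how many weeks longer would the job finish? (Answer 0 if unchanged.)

1

As given, the longest chain is Z→X = 10+9 = 19, so the finish is 19 weeks.
Z lies on that path, so at 11 weeks the path becomes 20 weeks.
That remains the longest chain; total 20 weeks.
Change in finish: 20 − 19 = +1 weeks.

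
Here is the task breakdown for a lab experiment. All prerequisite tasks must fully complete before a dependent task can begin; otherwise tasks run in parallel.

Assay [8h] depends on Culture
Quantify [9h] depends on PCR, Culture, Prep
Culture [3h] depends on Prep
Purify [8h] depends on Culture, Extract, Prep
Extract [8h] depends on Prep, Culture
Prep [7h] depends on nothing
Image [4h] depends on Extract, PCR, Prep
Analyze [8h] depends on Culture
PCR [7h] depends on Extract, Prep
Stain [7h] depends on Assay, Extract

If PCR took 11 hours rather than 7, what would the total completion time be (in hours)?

38

Critical path before the change: Prep→Culture→Extract→PCR→Quantify = 7+3+8+7+9 = 34 giving 34 hours.
PCR lies on that path, so at 11 hours the path becomes 38 hours.
No other chain overtakes it, so the finish is 38 hours.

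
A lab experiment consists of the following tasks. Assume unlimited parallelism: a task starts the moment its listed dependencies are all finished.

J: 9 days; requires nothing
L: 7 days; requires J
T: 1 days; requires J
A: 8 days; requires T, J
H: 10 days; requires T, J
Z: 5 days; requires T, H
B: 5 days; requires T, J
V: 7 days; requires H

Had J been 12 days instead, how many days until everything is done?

30

The binding path is J→T→H→V = 9+1+10+7 = 27; finish at 27 days.
Since J is critical, the +3 change carries straight to that chain (now 30 days).
The critical path is still J→T→H→V; finish is now 30 days.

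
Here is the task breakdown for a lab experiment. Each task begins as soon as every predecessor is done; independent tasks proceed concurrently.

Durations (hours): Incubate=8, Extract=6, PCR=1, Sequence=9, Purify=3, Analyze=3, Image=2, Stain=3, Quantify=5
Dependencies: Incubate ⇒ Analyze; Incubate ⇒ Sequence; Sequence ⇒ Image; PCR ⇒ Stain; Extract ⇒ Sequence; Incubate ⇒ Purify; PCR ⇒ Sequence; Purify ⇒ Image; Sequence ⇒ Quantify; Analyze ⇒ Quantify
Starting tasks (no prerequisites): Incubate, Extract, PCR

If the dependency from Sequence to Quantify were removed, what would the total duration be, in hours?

19

Before: longest chain Incubate→Sequence→Quantify = 8+9+5 = 22, finish 22.
Without Sequence→Quantify, Quantify's earliest start moves from 17 to 11.
New critical path: Incubate→Sequence→Image = 8+9+2 = 19 ⇒ 19 hours.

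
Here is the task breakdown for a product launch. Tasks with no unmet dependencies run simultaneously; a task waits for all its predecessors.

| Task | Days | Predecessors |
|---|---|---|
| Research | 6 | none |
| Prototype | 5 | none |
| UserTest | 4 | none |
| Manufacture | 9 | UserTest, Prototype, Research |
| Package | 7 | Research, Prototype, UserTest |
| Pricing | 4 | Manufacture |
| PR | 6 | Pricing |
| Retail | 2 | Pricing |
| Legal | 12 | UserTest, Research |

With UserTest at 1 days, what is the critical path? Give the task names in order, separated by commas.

Critical path before the change: Research→Manufacture→Pricing→PR = 6+9+4+6 = 25 giving 25 days.
UserTest has 2 days of float (longest path through it is 23).
That remains the longest chain; total 25 days.

Research, Manufacture, Pricing, PR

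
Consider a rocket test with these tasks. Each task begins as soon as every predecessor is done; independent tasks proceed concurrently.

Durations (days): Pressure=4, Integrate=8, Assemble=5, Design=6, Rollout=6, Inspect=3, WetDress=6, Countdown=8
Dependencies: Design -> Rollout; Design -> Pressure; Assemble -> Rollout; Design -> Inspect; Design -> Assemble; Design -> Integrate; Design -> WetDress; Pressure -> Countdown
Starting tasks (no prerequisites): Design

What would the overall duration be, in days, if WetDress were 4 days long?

The binding path is Design→Pressure→Countdown = 6+4+8 = 18; finish at 18 days.
WetDress is off the critical path — its longest chain is 12 days, giving 6 of slack.
The critical path is still Design→Pressure→Countdown; finish is now 18 days.

18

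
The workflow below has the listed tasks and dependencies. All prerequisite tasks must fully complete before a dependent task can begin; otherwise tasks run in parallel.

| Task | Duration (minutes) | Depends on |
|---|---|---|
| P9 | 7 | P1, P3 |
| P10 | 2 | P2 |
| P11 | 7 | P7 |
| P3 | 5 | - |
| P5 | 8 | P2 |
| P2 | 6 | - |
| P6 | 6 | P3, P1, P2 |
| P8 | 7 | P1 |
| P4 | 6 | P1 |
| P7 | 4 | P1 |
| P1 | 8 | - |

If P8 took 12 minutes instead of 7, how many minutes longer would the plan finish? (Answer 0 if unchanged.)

Baseline: P1→P7→P11 = 8+4+7 = 19 → 19 minutes.
The longest path through P8 is only 15 minutes, so P8 has float 4.
Now P1→P8 = 8+12 = 20 is longest, so the finish becomes 20 minutes.
Change in finish: 20 − 19 = +1 minutes.

1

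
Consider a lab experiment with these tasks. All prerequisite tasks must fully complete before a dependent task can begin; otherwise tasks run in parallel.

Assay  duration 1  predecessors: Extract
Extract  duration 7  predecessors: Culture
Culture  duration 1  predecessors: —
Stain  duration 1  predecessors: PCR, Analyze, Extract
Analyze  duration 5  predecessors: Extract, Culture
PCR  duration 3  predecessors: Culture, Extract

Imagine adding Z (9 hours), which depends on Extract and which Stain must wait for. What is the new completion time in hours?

Originally the project takes 14 hours.
With Z inserted, Stain now waits for max(PCR, Analyze, Extract, Z).
New critical path: Culture→Extract→Z→Stain = 1+7+9+1 = 18 ⇒ 18 hours.

18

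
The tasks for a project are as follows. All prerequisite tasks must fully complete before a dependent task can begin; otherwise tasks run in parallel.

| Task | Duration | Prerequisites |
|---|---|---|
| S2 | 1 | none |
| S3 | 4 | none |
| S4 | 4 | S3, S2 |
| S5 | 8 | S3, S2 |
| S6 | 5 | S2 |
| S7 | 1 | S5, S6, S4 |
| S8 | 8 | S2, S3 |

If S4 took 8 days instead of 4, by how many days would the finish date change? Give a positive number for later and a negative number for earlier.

0

The binding path is S3→S5→S7 = 4+8+1 = 13; finish at 13 days.
The longest path through S4 is only 9 days, so S4 has float 4.
New critical path: S3→S4→S7 = 4+8+1 = 13 ⇒ 13 days.
Change in finish: 13 − 13 = +0 days.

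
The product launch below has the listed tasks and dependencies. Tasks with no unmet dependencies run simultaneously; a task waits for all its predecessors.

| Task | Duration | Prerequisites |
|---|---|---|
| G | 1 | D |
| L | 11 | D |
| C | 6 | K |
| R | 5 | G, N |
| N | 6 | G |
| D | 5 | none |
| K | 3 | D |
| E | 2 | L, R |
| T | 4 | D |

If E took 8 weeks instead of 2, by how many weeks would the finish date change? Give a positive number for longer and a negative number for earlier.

6

Critical path before the change: D→G→N→R→E = 5+1+6+5+2 = 19 giving 19 weeks.
Since E is critical, the +6 change carries straight to that chain (now 25 weeks).
That remains the longest chain; total 25 weeks.
Change in finish: 25 − 19 = +6 weeks.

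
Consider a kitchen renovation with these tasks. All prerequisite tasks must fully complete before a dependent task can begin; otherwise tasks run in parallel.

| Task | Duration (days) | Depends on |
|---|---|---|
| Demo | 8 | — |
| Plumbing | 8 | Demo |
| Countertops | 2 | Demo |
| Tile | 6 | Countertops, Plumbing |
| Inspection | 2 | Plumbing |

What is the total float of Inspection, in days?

4

Critical path: Demo→Plumbing→Tile = 8+8+6 = 22, so the finish is 22 days.
The longest chain containing Inspection totals 18 days.
Slack of Inspection = 20 − 16 = 4 days.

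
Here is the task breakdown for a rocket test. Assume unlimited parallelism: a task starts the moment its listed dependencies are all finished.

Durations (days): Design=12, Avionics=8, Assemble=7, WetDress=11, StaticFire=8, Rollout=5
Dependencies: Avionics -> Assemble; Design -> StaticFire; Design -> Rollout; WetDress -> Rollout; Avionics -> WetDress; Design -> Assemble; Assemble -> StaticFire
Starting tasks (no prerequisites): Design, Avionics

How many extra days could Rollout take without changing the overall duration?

3

Design→Assemble→StaticFire = 12+7+8 = 27 sets the makespan at 27 days.
Rollout finishes as early as 24 and must finish by 27.
Slack of Rollout = 22 − 19 = 3 days.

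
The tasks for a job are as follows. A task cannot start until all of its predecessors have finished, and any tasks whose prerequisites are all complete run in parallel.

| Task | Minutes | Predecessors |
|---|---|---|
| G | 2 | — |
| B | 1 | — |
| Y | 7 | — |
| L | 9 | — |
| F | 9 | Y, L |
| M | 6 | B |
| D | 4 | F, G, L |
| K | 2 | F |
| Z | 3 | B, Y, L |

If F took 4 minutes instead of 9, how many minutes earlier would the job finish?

The binding path is L→F→D = 9+9+4 = 22; finish at 22 minutes.
F lies on that path, so at 4 minutes the path becomes 17 minutes.
That remains the longest chain; total 17 minutes.
Change in finish: 17 − 22 = -5 minutes.

5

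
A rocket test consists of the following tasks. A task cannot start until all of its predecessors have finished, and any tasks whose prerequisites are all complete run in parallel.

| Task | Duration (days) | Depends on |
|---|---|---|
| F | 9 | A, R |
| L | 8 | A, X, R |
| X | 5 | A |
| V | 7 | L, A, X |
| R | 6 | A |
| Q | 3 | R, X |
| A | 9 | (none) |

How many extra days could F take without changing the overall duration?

The longest chain is A→R→L→V = 9+6+8+7 = 30; overall finish 30 days.
The longest chain containing F totals 24 days.
Float = 30 − 24 = 6.

6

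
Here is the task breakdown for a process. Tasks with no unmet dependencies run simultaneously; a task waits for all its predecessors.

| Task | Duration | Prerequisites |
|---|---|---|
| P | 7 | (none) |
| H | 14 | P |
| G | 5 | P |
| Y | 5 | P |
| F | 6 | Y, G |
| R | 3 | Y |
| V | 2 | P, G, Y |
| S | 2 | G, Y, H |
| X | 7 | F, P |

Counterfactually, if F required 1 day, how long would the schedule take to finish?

23

Baseline: P→G→F→X = 7+5+6+7 = 25 → 25 days.
F is on the critical path; changing it to 1 makes that path 20 days.
Now P→H→S = 7+14+2 = 23 is longest, so the finish becomes 23 days.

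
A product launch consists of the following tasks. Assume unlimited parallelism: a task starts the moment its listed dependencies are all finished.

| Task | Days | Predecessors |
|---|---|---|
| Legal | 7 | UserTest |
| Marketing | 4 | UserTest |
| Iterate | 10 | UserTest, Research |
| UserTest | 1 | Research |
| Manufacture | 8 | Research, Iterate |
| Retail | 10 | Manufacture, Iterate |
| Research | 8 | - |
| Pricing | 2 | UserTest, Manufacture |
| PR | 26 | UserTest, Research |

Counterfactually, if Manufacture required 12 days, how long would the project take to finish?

41

As given, the longest chain is Research→UserTest→Iterate→Manufacture→Retail = 8+1+10+8+10 = 37, so the finish is 37 days.
Manufacture is on the critical path; changing it to 12 makes that path 41 days.
That remains the longest chain; total 41 days.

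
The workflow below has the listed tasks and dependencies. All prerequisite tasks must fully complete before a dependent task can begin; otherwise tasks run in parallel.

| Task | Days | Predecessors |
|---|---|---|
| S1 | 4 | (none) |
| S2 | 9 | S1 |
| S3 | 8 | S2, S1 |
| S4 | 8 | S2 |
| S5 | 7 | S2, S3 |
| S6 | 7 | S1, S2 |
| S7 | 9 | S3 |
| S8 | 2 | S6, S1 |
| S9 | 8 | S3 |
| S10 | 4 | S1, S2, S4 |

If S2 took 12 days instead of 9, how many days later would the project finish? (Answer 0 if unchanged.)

Critical path before the change: S1→S2→S3→S7 = 4+9+8+9 = 30 giving 30 days.
S2 lies on that path, so at 12 days the path becomes 33 days.
That remains the longest chain; total 33 days.
Change in finish: 33 − 30 = +3 days.

3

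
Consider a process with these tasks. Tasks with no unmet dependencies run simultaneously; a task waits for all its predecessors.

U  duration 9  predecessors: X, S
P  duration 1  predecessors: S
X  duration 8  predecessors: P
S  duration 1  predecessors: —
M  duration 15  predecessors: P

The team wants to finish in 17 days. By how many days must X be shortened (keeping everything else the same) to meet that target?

Current finish: 19 days; target: 17.
X is on every critical path, so each day cut from X cuts the finish by one (this holds down to a finish of 17).
Need 19 − 17 = 2 days off X → X becomes 6 days, finish becomes 17.

2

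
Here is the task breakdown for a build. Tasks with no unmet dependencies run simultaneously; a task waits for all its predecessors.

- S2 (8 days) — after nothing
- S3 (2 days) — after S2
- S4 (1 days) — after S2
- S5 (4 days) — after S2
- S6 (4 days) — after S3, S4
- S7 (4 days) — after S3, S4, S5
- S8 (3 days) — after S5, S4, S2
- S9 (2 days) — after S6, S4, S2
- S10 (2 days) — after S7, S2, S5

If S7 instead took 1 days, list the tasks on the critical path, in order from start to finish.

S2, S3, S6, S9

Critical path before the change: S2→S5→S7→S10 = 8+4+4+2 = 18 giving 18 days.
S7 lies on that path, so at 1 day the path becomes 15 days.
Now S2→S3→S6→S9 = 8+2+4+2 = 16 is longest, so the finish becomes 16 days.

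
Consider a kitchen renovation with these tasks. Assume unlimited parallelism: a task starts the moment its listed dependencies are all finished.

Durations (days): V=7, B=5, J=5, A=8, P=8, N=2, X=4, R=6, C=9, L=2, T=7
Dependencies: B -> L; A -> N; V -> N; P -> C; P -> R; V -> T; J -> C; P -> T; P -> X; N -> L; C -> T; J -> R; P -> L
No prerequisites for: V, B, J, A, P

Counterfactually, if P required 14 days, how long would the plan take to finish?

30

Critical path before the change: P→C→T = 8+9+7 = 24 giving 24 days.
Since P is critical, the +6 change carries straight to that chain (now 30 days).
The critical path is still P→C→T; finish is now 30 days.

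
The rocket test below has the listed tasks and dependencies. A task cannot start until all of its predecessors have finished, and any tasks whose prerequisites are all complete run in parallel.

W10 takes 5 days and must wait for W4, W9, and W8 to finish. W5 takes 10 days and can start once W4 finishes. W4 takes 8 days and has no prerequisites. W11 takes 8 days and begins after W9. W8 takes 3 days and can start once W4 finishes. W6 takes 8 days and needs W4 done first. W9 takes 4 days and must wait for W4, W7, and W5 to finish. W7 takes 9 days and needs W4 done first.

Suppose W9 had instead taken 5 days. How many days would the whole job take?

Baseline: W4→W5→W9→W11 = 8+10+4+8 = 30 → 30 days.
W9 is on the critical path; changing it to 5 makes that path 31 days.
The critical path is still W4→W5→W9→W11; finish is now 31 days.

31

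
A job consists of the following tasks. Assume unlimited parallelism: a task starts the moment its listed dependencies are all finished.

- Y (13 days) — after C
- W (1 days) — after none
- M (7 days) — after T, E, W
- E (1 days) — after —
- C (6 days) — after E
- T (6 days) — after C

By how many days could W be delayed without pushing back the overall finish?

The longest chain is E→C→T→M = 1+6+6+7 = 20; overall finish 20 days.
The longest chain containing W totals 8 days.
So W can slip 13 − 1 = 12 days.

12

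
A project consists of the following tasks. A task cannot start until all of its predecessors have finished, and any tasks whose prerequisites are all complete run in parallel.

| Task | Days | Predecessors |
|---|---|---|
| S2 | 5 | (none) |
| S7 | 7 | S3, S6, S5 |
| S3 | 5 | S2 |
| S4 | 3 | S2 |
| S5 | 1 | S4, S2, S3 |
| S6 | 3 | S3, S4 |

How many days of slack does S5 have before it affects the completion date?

S2→S3→S6→S7 = 5+5+3+7 = 20 sets the makespan at 20 days.
The longest chain containing S5 totals 18 days.
Slack of S5 = 12 − 10 = 2 days.

2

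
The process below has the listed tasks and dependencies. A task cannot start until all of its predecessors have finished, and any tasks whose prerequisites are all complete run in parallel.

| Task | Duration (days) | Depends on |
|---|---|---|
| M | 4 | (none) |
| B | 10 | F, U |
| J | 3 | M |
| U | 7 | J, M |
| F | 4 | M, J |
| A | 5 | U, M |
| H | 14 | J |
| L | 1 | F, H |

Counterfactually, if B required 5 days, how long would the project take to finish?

22

As given, the longest chain is M→J→U→B = 4+3+7+10 = 24, so the finish is 24 days.
Since B is critical, the -5 change carries straight to that chain (now 19 days).
Now M→J→H→L = 4+3+14+1 = 22 is longest, so the finish becomes 22 days.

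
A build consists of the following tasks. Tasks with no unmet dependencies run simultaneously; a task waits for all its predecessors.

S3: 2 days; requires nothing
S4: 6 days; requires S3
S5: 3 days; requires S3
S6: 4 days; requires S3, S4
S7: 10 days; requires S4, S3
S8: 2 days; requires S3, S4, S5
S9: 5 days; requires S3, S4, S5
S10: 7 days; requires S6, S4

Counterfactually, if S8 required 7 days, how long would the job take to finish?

The binding path is S3→S4→S6→S10 = 2+6+4+7 = 19; finish at 19 days.
S8 is off the critical path — its longest chain is 10 days, giving 9 of slack.
No other chain overtakes it, so the finish is 19 days.

19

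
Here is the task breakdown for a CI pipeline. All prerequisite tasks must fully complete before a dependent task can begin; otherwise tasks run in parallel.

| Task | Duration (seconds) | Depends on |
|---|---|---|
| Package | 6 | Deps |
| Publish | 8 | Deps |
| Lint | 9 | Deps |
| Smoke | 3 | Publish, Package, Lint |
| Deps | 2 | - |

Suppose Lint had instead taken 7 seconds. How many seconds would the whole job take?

Baseline: Deps→Lint→Smoke = 2+9+3 = 14 → 14 seconds.
Since Lint is critical, the -2 change carries straight to that chain (now 12 seconds).
New critical path: Deps→Publish→Smoke = 2+8+3 = 13 ⇒ 13 seconds.

13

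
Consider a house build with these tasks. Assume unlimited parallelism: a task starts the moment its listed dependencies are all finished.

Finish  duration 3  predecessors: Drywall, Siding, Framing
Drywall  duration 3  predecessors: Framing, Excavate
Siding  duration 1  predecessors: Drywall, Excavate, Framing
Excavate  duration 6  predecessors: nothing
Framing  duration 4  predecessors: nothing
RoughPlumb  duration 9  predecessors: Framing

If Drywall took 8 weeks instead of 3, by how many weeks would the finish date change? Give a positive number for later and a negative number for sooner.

Actual critical path: Excavate→Drywall→Siding→Finish = 6+3+1+3 = 13 ⇒ 13 weeks.
Since Drywall is critical, the +5 change carries straight to that chain (now 18 weeks).
No other chain overtakes it, so the finish is 18 weeks.
Change in finish: 18 − 13 = +5 weeks.

5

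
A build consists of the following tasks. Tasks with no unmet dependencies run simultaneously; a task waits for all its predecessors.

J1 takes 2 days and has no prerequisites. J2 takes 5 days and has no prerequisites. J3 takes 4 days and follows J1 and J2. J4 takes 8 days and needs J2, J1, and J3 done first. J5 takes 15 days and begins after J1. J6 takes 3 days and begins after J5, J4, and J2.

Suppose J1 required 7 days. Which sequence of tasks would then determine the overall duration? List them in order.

J1, J5, J6

The binding path is J1→J5→J6 = 2+15+3 = 20; finish at 20 days.
J1 is on the critical path; changing it to 7 makes that path 25 days.
That remains the longest chain; total 25 days.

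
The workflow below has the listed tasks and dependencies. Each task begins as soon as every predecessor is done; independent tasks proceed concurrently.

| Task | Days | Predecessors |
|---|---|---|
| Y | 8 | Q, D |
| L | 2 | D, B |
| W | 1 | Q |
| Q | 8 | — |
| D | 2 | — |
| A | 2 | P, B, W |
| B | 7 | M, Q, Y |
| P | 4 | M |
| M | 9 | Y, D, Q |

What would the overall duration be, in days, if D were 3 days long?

34

The binding path is Q→Y→M→B→L = 8+8+9+7+2 = 34; finish at 34 days.
D has 6 days of float (longest path through it is 28).
No other chain overtakes it, so the finish is 34 days.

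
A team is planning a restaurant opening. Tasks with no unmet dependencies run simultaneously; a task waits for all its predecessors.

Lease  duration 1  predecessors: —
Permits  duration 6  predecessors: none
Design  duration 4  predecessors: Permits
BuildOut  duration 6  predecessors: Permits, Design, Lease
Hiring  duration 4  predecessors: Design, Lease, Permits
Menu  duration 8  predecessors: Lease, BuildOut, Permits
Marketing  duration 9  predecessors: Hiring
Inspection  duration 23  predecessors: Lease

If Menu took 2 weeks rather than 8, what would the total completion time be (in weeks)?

24

Critical path before the change: Permits→Design→BuildOut→Menu = 6+4+6+8 = 24 giving 24 weeks.
Menu is on the critical path; changing it to 2 makes that path 18 weeks.
Now Lease→Inspection = 1+23 = 24 is longest, so the finish becomes 24 weeks.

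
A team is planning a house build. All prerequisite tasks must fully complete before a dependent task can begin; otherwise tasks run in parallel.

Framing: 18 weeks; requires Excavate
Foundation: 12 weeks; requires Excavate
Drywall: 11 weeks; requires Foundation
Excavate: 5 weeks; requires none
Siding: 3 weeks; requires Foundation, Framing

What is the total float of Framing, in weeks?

2

Excavate→Foundation→Drywall = 5+12+11 = 28 sets the makespan at 28 weeks.
Framing finishes as early as 23 and must finish by 25.
Slack of Framing = 7 − 5 = 2 weeks.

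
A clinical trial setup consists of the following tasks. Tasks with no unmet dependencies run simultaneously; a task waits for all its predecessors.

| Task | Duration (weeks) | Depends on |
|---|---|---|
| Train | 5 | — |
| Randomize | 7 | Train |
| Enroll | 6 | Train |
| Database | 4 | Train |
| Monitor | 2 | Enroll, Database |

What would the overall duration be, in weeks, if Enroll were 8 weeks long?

Critical path before the change: Train→Enroll→Monitor = 5+6+2 = 13 giving 13 weeks.
Enroll is on the critical path; changing it to 8 makes that path 15 weeks.
The critical path is still Train→Enroll→Monitor; finish is now 15 weeks.

15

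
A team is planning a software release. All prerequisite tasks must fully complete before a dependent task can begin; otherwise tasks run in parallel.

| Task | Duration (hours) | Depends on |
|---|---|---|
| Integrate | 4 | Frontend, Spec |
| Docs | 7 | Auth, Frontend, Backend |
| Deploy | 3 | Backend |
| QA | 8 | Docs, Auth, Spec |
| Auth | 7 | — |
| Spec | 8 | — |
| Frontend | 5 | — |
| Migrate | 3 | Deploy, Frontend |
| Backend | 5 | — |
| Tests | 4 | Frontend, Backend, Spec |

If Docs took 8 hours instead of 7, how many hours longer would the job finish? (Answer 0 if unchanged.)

Actual critical path: Auth→Docs→QA = 7+7+8 = 22 ⇒ 22 hours.
Docs is on the critical path; changing it to 8 makes that path 23 hours.
That remains the longest chain; total 23 hours.
Change in finish: 23 − 22 = +1 hours.

1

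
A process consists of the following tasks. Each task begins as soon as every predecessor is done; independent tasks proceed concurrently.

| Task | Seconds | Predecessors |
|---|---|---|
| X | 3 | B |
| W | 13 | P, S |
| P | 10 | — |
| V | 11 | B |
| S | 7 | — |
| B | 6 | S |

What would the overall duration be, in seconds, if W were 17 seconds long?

As given, the longest chain is S→B→V = 7+6+11 = 24, so the finish is 24 seconds.
W has 1 second of float (longest path through it is 23).
The binding chain switches to P→W = 10+17 = 27; finish 27 seconds.

27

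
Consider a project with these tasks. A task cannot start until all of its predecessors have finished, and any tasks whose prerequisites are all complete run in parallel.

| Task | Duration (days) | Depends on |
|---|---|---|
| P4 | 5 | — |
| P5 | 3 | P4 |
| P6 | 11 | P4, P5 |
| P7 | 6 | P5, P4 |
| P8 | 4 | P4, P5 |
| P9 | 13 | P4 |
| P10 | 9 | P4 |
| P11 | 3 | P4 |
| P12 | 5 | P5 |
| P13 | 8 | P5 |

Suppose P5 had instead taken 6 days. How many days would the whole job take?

Baseline: P4→P5→P6 = 5+3+11 = 19 → 19 days.
P5 lies on that path, so at 6 days the path becomes 22 days.
That remains the longest chain; total 22 days.

22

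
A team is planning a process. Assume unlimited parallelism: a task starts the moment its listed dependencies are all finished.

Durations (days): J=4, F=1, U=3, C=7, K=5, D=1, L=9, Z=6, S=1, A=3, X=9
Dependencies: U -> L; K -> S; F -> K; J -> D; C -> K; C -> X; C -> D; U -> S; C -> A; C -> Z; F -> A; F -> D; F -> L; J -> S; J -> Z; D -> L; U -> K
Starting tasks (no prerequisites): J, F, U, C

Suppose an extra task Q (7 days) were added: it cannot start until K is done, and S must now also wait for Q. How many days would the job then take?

Originally the job takes 17 days.
With Q inserted, S now waits for max(K, U, J, Q).
New critical path: C→K→Q→S = 7+5+7+1 = 20 ⇒ 20 days.

20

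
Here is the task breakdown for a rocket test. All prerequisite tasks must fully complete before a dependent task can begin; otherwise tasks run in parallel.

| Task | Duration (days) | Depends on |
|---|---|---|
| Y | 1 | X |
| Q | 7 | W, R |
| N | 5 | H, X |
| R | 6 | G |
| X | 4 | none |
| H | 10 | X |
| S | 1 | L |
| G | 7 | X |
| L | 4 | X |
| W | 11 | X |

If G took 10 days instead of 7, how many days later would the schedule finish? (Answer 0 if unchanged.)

The binding path is X→G→R→Q = 4+7+6+7 = 24; finish at 24 days.
G is on the critical path; changing it to 10 makes that path 27 days.
No other chain overtakes it, so the finish is 27 days.
Change in finish: 27 − 24 = +3 days.

3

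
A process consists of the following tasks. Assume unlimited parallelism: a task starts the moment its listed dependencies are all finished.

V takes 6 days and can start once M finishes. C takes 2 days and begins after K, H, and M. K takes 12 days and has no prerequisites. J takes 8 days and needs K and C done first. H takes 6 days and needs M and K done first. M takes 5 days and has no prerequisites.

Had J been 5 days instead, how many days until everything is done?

As given, the longest chain is K→H→C→J = 12+6+2+8 = 28, so the finish is 28 days.
J is on the critical path; changing it to 5 makes that path 25 days.
No other chain overtakes it, so the finish is 25 days.

25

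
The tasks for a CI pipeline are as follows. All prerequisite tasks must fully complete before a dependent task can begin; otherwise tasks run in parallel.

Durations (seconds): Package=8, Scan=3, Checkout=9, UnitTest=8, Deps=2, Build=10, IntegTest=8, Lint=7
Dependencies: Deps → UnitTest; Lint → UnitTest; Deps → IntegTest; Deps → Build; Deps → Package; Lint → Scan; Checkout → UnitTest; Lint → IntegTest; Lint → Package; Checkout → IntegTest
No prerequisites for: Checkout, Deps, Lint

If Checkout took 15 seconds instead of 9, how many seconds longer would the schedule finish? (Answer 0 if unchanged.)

6

Critical path before the change: Checkout→UnitTest = 9+8 = 17 giving 17 seconds.
Since Checkout is critical, the +6 change carries straight to that chain (now 23 seconds).
That remains the longest chain; total 23 seconds.
Change in finish: 23 − 17 = +6 seconds.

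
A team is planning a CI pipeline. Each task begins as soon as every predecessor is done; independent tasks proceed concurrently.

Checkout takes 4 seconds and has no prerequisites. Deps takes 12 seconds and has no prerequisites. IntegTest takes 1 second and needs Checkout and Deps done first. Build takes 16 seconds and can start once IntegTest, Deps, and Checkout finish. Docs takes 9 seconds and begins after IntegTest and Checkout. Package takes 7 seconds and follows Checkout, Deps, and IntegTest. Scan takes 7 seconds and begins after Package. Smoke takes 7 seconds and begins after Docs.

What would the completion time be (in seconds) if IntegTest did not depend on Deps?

Original critical path: Deps→IntegTest→Build = 12+1+16 = 29 ⇒ 29 seconds.
Without Deps→IntegTest, IntegTest's earliest start moves from 12 to 4.
The longest chain is now Deps→Build = 12+16 = 28, so the job takes 28 seconds.

28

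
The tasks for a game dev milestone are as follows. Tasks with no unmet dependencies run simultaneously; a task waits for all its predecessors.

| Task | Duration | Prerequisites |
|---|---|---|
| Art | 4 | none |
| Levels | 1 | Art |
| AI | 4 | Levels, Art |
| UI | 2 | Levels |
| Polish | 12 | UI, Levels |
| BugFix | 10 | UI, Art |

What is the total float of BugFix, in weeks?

Art→Levels→UI→Polish = 4+1+2+12 = 19 sets the makespan at 19 weeks.
The longest chain containing BugFix totals 17 weeks.
Slack of BugFix = 9 − 7 = 2 weeks.

2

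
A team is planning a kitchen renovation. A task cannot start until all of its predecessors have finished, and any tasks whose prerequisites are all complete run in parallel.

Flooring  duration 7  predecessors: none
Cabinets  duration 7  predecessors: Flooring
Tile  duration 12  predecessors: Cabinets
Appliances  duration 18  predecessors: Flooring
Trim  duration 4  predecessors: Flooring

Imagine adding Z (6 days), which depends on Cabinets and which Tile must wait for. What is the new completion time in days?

32

Originally the plan takes 26 days.
With Z inserted, Tile now waits for max(Cabinets, Z).
New critical path: Flooring→Cabinets→Z→Tile = 7+7+6+12 = 32 ⇒ 32 days.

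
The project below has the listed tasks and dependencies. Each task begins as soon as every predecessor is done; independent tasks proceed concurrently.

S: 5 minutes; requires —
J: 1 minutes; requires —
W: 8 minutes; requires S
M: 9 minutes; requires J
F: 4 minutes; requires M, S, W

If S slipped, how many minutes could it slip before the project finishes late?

The longest chain is S→W→F = 5+8+4 = 17; overall finish 17 minutes.
S finishes as early as 5 and must finish by 5.
So S can slip 5 − 5 = 0 minutes.

0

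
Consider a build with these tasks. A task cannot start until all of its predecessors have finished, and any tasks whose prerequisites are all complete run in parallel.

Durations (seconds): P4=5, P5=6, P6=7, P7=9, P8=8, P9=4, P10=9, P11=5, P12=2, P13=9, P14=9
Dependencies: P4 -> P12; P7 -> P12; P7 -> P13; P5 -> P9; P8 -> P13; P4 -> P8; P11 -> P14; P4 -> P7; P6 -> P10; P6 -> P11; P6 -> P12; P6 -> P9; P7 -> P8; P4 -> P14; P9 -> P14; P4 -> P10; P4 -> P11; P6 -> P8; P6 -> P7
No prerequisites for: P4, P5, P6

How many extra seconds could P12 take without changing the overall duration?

Critical path: P6→P7→P8→P13 = 7+9+8+9 = 33, so the finish is 33 seconds.
The longest chain containing P12 totals 18 seconds.
Float = 33 − 18 = 15.

15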